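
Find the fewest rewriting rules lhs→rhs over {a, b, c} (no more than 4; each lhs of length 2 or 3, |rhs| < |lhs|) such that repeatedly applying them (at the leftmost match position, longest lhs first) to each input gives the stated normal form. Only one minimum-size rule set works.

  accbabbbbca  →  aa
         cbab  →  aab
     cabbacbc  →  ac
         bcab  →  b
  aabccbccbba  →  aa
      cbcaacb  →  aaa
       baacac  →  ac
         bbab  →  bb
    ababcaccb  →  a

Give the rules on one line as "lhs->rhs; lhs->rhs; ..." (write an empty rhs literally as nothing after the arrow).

ba->; bc->c; ca->; cb->a

  | accbabbbbca => acaabbbbca => aabbbbca => aabbbca => aabbca => aabca => aaca => aa
  | cbab => aab
  | cabbacbc => bbacbc => bcbc => cbc => ac
  | bcab => cab => b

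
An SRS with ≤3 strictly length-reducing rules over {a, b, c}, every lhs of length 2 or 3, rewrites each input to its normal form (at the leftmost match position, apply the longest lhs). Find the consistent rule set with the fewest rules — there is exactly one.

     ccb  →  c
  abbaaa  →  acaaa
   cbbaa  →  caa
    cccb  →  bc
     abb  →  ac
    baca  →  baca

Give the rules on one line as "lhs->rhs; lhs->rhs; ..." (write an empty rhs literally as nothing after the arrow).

  | ccb => bb => c
  | abbaaa => acaaa
  | cbbaa => cbaa => caa
  | cccb => bcb => bc

bb->c; cb->c; cc->b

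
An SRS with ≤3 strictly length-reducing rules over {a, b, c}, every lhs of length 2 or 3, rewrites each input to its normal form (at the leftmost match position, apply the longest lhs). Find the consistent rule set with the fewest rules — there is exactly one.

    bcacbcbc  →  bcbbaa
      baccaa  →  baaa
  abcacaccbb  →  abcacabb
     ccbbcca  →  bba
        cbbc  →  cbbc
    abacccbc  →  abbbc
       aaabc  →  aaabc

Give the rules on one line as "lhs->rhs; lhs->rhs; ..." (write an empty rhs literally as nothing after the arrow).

  | bcacbcbc => bcbbcbc => bcbbaa
  | baccaa => baaa
  | abcacaccbb => abcacabb
  | ccbbcca => bbcca => bba

acb->bb; cbc->aa; cc->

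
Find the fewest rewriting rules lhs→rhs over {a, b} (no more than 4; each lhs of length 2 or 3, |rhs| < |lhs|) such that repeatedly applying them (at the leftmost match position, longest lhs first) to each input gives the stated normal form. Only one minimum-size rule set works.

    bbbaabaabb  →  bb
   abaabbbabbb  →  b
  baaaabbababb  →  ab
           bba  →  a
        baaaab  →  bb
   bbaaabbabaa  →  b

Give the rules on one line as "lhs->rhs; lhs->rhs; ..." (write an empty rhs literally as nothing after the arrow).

aa->b; abb->; bba->a; bbb->bb

  | bbbaabaabb => bbaabaabb => aabaabb => bbaabb => aabb => bbb => bb
  | abaabbbabbb => abbbbbabbb => bbbabbb => bbabbb => abbb => b
  | baaaabbababb => bbaabbababb => aabbababb => bbbababb => bbababb => ababb => ab
  | bba => a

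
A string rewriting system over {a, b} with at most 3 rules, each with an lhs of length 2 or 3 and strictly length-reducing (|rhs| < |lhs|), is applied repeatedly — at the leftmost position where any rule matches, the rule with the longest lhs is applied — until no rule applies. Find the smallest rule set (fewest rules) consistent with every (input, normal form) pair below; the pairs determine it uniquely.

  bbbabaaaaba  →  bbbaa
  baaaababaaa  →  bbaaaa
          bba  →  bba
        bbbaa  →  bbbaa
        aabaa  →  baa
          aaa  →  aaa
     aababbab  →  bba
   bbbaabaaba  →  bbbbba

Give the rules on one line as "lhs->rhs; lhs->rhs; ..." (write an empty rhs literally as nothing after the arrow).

  | bbbabaaaaba => bbbaaaaaba => bbbaaaba => bbbaba => bbbaa
  | baaaababaaa => baababaaa => bbabaaa => bbaaaa
  | bba
  | bbbaa

aab->b; ab->a; abb->b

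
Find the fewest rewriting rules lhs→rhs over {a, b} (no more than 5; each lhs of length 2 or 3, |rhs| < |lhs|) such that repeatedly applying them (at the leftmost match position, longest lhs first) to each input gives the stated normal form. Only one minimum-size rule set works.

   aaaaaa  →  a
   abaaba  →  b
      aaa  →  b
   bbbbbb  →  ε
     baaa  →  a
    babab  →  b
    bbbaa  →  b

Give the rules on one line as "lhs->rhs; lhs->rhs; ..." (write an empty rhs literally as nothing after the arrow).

  | aaaaaa => baaa => bb => a
  | abaaba => aaba => bba => aa => b
  | aaa => b
  | bbbbbb => abbbb => bbb => ab => ε

aa->b; aaa->b; ab->; bb->a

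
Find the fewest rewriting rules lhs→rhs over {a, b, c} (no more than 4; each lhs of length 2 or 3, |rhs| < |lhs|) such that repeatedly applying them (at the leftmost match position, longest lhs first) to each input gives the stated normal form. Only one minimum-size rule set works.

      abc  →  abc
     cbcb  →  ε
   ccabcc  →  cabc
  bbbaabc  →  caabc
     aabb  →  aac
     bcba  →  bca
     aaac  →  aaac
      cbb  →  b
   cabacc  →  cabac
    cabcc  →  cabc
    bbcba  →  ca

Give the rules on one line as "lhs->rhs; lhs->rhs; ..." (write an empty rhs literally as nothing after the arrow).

  | abc
  | cbcb => cb => ε
  | ccabcc => cabcc => cabc
  | bbbaabc => cbaabc => caabc

bb->c; cb->; cba->ca; cc->c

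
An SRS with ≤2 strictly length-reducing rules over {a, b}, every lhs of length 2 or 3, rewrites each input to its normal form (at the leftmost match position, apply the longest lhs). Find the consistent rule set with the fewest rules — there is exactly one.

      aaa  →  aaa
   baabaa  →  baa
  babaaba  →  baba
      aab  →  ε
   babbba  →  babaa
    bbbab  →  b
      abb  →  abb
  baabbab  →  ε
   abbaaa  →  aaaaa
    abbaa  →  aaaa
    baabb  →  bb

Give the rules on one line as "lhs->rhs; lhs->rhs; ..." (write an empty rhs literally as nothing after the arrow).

aab->; bba->aa

  | aaa
  | baabaa => baa
  | babaaba => baba
  | aab => ε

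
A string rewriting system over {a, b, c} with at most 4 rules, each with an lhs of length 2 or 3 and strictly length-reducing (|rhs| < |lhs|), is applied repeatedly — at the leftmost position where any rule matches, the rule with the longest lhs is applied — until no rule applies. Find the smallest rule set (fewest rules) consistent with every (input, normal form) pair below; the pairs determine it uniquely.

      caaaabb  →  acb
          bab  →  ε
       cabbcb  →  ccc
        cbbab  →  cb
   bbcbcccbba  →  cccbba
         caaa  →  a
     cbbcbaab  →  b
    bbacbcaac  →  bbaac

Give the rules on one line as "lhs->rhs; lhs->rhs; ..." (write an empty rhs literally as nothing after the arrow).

ab->c; bab->; bc->a; caa->

  | caaaabb => aabb => acb
  | bab => ε
  | cabbcb => ccbcb => ccab => ccc
  | cbbab => cb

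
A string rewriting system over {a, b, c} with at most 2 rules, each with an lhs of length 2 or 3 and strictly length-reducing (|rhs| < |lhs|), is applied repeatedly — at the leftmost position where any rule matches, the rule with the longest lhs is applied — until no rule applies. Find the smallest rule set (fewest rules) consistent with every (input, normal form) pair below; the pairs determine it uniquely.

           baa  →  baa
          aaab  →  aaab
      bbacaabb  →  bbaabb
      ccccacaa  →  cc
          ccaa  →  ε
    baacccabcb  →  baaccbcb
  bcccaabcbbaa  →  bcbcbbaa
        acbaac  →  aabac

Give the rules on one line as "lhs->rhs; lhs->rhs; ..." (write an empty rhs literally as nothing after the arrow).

ca->; cba->ab

  | baa
  | aaab
  | bbacaabb => bbaabb
  | ccccacaa => ccccaa => ccca => cc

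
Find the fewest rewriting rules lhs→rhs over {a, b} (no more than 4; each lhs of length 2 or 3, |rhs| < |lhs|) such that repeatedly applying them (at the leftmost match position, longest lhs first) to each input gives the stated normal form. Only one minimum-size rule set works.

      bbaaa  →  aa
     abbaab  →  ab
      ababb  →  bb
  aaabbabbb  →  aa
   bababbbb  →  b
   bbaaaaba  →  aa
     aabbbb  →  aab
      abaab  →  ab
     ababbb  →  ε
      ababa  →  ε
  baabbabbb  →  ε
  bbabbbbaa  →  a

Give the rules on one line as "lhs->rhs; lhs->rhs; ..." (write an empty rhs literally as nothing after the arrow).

aba->; ba->; bba->ba; bbb->

  | bbaaa => baaa => aa
  | abbaab => abaab => ab
  | ababb => bb
  | aaabbabbb => aaababbb => aabbb => aa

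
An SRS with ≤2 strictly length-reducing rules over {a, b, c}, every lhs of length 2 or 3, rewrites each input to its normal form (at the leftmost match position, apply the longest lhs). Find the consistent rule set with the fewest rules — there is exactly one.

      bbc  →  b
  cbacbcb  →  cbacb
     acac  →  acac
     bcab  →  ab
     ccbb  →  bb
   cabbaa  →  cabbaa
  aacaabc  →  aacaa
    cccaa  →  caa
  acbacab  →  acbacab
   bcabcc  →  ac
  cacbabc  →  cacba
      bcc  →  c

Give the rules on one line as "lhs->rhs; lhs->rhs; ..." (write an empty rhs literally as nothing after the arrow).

  | bbc => b
  | cbacbcb => cbacb
  | acac
  | bcab => ab

bc->; cc->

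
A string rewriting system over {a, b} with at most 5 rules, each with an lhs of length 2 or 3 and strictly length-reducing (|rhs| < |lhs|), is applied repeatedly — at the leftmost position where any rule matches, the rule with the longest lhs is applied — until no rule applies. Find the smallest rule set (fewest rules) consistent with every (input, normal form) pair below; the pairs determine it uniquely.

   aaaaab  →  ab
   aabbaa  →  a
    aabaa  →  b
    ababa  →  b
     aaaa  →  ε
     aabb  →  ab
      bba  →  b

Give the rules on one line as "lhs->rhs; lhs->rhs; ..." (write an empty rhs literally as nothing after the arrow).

aa->b; ba->b; baa->; bb->a

  | aaaaab => baaab => ab
  | aabbaa => bbbaa => abaa => a
  | aabaa => bbaa => aaa => ba => b
  | ababa => abba => aaa => ba => b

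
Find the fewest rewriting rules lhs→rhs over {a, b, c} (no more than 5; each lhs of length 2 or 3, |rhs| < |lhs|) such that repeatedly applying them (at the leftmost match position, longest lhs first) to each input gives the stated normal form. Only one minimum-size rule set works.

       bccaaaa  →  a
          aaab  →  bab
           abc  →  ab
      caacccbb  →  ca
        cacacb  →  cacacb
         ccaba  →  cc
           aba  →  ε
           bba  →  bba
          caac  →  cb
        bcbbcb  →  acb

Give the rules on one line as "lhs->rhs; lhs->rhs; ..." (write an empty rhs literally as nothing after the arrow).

aa->b; aba->; bbb->a; bc->b

  | bccaaaa => bcaaaa => baaaa => bbaa => bbb => a
  | aaab => bab
  | abc => ab
  | caacccbb => cbcccbb => cbccbb => cbcbb => cbbb => ca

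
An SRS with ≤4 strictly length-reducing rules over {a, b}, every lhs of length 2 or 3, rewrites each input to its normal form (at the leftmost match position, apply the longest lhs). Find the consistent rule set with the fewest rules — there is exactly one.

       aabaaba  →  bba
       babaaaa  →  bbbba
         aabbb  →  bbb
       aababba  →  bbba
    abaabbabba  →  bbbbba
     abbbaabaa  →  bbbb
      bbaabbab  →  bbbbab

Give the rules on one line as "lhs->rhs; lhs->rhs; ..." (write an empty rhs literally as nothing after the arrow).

  | aabaaba => baaba => bba
  | babaaaa => babbba => bbbba
  | aabbb => bbb
  | aababba => babba => bbba

aa->; aaa->bb; abb->bb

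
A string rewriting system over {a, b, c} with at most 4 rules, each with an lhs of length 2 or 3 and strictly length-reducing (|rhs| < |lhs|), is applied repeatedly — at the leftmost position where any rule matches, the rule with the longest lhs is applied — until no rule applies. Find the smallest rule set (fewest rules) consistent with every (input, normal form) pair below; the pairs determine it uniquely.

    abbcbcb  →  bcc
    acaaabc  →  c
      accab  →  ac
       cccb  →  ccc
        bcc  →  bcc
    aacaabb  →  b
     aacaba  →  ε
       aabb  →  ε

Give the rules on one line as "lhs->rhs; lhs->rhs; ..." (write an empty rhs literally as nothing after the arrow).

  | abbcbcb => bcbcb => bccb => bcc
  | acaaabc => abaabc => abc => c
  | accab => acbb => acb => ac
  | cccb => ccc

ab->; aba->; ca->b; cb->c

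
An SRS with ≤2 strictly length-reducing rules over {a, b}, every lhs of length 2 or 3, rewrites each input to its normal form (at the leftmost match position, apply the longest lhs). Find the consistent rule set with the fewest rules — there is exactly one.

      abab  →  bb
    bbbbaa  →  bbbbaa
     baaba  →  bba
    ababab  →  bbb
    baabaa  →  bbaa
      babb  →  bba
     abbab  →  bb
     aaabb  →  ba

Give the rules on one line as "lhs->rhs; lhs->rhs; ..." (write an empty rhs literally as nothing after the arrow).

  | abab => bab => bb
  | bbbbaa
  | baaba => baba => bba
  | ababab => babab => bbab => bbb

ab->b; abb->ba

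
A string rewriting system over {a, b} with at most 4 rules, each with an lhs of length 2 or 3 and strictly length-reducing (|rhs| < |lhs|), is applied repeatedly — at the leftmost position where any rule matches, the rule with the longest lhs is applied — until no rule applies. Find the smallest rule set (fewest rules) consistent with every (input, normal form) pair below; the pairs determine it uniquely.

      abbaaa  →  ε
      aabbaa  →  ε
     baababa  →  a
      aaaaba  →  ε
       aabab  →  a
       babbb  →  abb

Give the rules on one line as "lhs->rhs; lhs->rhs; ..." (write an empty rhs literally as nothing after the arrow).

  | abbaaa => abaa => aa => ε
  | aabbaa => bbaa => ba => ε
  | baababa => ababa => aaa => a
  | aaaaba => aaba => ba => ε

aa->; ba->; bab->a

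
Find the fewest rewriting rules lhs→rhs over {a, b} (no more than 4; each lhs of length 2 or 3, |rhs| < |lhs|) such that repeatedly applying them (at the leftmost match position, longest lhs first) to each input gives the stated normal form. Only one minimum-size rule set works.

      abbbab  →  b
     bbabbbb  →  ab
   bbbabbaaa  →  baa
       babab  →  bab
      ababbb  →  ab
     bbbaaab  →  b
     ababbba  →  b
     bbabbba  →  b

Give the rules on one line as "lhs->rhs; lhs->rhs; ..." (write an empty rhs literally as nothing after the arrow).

  | abbbab => abbab => aabb => bb => b
  | bbabbbb => abbbbb => abbbb => abbb => abb => ab
  | bbbabbaaa => bbabbaaa => abbbaaa => abbaaa => aabaa => baa
  | babab => bab

aab->b; aba->a; bb->b; bba->ab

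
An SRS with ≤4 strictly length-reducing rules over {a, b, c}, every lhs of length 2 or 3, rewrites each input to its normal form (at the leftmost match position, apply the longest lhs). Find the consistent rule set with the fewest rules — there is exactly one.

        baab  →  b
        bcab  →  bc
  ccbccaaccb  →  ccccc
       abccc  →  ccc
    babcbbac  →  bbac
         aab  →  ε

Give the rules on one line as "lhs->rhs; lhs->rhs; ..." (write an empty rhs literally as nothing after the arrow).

aa->c; ab->; cb->

  | baab => bcb => b
  | bcab => bc
  | ccbccaaccb => cccaaccb => ccccccb => ccccc
  | abccc => ccc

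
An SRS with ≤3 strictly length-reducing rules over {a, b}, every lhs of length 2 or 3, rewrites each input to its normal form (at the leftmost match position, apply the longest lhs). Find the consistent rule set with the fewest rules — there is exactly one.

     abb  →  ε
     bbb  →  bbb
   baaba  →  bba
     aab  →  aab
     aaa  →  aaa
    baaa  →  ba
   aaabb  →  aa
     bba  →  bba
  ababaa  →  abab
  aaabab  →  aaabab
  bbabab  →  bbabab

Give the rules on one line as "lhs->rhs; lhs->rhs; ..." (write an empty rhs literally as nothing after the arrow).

  | abb => ε
  | bbb
  | baaba => bba
  | aab

abb->; baa->b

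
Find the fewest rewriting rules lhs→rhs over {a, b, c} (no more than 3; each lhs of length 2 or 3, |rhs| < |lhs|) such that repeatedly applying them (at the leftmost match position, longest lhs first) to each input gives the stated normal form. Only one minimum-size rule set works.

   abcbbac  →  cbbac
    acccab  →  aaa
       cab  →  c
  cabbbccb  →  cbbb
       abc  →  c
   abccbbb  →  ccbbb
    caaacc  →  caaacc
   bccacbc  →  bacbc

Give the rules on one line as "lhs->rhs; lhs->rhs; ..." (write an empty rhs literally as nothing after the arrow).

  | abcbbac => cbbac
  | acccab => aaaab => aaa
  | cab => c
  | cabbbccb => cbbccb => cbbb

ab->; bcc->b; ccc->aa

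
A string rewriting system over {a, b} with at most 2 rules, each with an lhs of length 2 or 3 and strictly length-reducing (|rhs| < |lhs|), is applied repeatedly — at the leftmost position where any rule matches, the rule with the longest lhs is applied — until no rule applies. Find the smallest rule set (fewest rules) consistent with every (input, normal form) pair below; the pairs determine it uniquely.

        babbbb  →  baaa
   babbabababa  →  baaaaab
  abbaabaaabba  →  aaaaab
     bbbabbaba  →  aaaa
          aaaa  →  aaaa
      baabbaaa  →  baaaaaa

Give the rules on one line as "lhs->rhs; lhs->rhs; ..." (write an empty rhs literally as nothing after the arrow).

aba->ab; bb->a

  | babbbb => baabb => baaa
  | babbabababa => baaabababa => baaabbaba => baaaaaba => baaaaab
  | abbaabaaabba => aaaabaaabba => aaaabaabba => aaaababba => aaaabbba => aaaaaba => aaaaab
  | bbbabbaba => ababbaba => abbbaba => aababa => aabba => aaaa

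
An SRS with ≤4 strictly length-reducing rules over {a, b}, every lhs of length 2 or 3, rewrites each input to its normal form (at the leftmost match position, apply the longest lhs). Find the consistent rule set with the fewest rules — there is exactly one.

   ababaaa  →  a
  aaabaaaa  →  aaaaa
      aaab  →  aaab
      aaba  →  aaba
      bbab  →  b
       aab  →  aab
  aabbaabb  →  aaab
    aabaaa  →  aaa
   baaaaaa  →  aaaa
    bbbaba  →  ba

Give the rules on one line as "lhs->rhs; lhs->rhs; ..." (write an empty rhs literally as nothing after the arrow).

  | ababaaa => abaa => a
  | aaabaaaa => aaaaa
  | aaab
  | aaba

baa->; bb->b; bba->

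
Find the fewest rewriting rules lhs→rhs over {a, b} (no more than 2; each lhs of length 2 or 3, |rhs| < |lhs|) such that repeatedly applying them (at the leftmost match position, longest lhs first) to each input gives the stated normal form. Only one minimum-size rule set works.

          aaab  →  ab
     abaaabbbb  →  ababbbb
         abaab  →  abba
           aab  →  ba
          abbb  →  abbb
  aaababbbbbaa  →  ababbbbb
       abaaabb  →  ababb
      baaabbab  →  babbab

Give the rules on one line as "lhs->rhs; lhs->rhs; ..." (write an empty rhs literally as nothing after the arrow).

  | aaab => ab
  | abaaabbbb => ababbbb
  | abaab => abba
  | aab => ba

aa->; aab->ba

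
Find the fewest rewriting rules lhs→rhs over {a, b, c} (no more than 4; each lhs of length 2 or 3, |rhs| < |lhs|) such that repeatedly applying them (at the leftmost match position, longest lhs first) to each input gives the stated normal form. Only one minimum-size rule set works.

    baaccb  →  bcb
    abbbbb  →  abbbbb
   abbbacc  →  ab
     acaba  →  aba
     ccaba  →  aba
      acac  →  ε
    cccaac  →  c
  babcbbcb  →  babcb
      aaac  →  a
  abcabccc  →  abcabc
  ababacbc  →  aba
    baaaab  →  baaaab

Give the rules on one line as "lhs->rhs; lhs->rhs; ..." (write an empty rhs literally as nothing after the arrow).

  | baaccb => bcb
  | abbbbb
  | abbbacc => abbbc => ab
  | acaba => aba

aac->; ac->; bbc->; cc->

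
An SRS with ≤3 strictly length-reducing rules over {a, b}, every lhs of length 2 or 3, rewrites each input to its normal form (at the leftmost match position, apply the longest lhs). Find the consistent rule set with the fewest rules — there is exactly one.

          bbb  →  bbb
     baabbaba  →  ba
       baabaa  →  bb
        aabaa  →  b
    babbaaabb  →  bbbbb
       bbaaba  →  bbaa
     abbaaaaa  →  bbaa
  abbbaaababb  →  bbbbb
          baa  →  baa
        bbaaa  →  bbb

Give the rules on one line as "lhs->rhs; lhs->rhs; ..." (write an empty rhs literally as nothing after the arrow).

aaa->b; ab->

  | bbb
  | baabbaba => bababa => baba => ba
  | baabaa => baaa => bb
  | aabaa => aaa => b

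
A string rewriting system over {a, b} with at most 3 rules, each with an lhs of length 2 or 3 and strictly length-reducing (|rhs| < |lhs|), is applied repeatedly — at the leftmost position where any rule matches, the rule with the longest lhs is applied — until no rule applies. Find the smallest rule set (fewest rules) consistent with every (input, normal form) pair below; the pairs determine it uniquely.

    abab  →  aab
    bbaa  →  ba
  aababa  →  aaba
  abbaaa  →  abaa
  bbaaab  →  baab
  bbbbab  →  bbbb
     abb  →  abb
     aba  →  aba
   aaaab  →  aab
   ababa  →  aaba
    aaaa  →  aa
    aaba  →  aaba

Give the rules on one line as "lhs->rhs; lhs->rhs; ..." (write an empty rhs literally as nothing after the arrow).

  | abab => aab
  | bbaa => ba
  | aababa => aaaba => aaba
  | abbaaa => abaa

aaa->aa; bab->ab; bba->b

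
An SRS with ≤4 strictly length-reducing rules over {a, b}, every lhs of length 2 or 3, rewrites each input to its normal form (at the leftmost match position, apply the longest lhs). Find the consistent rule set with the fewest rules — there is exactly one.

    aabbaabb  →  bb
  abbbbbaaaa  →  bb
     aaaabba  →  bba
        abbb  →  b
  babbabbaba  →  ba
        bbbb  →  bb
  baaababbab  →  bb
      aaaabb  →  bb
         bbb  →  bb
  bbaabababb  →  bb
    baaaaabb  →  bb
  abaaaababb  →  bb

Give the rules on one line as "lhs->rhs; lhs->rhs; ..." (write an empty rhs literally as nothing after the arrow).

  | aabbaabb => bbbaabb => bbaabb => bbbbb => bbbb => bbb => bb
  | abbbbbaaaa => bbbaaaa => bbaaaa => bbbaa => bbaa => bbb => bb
  | aaaabba => baabba => bbbba => bbba => bba
  | abbb => b

aa->b; ab->; abb->; bbb->bb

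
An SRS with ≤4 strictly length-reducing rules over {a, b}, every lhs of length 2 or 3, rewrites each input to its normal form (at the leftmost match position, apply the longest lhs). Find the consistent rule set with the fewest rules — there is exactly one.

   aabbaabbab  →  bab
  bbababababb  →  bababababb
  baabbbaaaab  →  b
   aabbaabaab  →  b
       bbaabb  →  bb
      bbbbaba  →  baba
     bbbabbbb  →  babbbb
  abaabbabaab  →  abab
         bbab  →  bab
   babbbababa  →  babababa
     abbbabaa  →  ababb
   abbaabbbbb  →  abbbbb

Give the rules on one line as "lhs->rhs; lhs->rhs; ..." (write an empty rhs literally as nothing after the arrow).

  | aabbaabbab => baabbab => bbab => bab
  | bbababababb => bababababb
  | baabbbaaaab => bbbaaaab => bbaaaab => baaaab => bbaab => baab => b
  | aabbaabaab => baabaab => baab => b

aa->b; aab->; bba->ba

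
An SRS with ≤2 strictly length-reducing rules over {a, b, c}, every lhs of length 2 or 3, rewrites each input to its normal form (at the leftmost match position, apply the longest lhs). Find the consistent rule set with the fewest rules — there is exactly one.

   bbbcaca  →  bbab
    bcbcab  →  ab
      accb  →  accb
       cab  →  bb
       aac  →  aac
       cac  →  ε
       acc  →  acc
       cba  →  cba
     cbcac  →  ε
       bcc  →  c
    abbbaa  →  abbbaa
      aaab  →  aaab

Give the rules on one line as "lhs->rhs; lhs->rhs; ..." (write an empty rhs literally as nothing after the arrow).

bc->; ca->b

  | bbbcaca => bbaca => bbab
  | bcbcab => bcab => ab
  | accb
  | cab => bb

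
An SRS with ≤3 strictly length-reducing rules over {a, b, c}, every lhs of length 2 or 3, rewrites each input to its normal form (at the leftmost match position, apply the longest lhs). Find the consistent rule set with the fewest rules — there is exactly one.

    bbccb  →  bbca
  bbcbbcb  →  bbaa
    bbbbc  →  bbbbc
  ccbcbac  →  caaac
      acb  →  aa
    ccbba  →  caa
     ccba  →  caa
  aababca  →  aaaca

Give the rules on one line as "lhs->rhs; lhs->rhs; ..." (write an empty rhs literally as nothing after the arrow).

  | bbccb => bbca
  | bbcbbcb => bbabcb => bbacb => bbaa
  | bbbbc
  | ccbcbac => cacbac => caaac

ab->a; cb->a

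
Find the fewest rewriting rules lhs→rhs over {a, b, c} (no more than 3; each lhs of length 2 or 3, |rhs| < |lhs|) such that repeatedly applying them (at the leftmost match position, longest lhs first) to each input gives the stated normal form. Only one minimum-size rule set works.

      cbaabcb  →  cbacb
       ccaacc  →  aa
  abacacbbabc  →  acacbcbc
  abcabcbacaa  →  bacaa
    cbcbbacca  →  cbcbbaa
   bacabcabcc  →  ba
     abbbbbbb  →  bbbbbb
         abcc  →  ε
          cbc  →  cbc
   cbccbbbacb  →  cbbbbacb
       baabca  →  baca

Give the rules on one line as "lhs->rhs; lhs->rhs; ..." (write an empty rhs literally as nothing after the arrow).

  | cbaabcb => cbacb
  | ccaacc => aacc => aa
  | abacacbbabc => acacbbabc => acacbcbc
  | abcabcbacaa => cabcbacaa => ccbacaa => bacaa

ab->; bab->cb; cc->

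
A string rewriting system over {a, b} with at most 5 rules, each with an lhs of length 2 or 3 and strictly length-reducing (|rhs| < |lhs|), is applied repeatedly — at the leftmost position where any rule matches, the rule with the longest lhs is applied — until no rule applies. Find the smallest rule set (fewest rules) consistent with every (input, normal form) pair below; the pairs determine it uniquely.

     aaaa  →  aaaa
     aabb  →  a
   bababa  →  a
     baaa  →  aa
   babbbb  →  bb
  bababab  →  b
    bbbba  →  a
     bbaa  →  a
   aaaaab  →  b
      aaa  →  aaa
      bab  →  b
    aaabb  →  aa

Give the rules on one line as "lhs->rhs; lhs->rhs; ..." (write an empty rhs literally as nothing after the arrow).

ab->b; abb->; ba->a; baa->a

  | aaaa
  | aabb => a
  | bababa => ababa => baba => aba => ba => a
  | baaa => aa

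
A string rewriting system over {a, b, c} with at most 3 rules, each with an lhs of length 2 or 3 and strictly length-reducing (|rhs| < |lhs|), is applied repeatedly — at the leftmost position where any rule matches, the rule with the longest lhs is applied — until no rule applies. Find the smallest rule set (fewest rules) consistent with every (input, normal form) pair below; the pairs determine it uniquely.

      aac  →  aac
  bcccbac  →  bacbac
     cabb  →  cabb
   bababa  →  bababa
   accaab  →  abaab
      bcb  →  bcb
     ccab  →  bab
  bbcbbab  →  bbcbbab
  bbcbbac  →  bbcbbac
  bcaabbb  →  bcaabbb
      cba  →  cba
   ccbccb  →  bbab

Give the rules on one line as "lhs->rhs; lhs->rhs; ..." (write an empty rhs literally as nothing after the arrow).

  | aac
  | bcccbac => bacbac
  | cabb
  | bababa

bcc->ba; cc->b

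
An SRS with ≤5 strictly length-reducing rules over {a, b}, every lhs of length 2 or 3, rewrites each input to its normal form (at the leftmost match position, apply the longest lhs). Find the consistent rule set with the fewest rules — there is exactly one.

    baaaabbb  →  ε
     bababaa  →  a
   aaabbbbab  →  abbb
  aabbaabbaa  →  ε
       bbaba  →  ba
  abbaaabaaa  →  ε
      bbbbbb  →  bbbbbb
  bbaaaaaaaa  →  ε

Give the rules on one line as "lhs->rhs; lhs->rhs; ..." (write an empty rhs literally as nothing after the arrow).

aa->; aab->aa; baa->; bab->

  | baaaabbb => aabbb => aabb => aab => aa => ε
  | bababaa => abaa => a
  | aaabbbbab => abbbbab => abbb
  | aabbaabbaa => aabaabbaa => aaaabbaa => aabbaa => aabaa => aaaa => aa => ε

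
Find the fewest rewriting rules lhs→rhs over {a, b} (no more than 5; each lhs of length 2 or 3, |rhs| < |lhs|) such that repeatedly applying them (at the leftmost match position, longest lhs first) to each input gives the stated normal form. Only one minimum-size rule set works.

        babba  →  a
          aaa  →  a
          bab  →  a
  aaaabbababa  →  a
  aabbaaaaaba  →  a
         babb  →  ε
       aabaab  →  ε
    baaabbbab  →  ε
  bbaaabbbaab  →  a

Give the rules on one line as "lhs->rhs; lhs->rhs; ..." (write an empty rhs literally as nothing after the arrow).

aa->a; ab->; ba->; bab->a

  | babba => aba => a
  | aaa => aa => a
  | bab => a
  | aaaabbababa => aaabbababa => aabbababa => abbababa => bababa => aaba => aba => a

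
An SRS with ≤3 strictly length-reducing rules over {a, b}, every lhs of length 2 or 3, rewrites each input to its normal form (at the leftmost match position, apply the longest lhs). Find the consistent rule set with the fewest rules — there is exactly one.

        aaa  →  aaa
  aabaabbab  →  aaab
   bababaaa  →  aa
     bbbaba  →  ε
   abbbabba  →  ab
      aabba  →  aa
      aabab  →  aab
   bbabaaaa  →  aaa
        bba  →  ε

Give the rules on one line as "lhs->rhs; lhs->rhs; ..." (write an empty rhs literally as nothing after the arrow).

ba->; bba->

  | aaa
  | aabaabbab => aaabbab => aaab
  | bababaaa => babaaa => baaa => aa
  | bbbaba => bba => ε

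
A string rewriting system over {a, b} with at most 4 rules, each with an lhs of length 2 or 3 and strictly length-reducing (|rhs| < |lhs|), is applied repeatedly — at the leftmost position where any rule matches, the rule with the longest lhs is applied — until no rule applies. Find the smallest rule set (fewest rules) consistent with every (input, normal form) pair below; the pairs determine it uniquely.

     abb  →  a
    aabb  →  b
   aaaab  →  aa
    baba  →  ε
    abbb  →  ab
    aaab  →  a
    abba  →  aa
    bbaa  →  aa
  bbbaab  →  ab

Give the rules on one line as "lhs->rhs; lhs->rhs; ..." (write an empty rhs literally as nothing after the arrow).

aab->; ba->; bb->

  | abb => a
  | aabb => b
  | aaaab => aa
  | baba => ba => ε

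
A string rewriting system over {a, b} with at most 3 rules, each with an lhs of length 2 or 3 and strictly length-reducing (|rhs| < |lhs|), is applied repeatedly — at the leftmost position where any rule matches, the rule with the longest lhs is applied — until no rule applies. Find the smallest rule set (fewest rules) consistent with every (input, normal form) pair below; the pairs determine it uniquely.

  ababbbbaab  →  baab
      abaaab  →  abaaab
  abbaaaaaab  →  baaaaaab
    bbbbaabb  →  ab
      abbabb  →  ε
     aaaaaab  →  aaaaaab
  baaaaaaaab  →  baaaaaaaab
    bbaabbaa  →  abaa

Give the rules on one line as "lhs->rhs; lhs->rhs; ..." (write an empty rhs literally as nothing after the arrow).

abb->b; bb->

  | ababbbbaab => abbbbaab => bbbaab => baab
  | abaaab
  | abbaaaaaab => baaaaaab
  | bbbbaabb => bbaabb => aabb => ab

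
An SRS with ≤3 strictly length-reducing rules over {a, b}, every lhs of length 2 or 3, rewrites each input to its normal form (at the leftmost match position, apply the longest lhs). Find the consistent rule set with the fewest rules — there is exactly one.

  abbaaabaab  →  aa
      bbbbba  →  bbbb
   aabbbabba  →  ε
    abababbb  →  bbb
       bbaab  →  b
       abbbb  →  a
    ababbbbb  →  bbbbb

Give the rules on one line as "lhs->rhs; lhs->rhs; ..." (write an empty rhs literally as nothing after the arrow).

ab->a; aba->; ba->

  | abbaaabaab => abaaabaab => aabaab => aab => aa
  | bbbbba => bbbb
  | aabbbabba => aabbabba => aababba => abba => aba => ε
  | abababbb => babbb => bbb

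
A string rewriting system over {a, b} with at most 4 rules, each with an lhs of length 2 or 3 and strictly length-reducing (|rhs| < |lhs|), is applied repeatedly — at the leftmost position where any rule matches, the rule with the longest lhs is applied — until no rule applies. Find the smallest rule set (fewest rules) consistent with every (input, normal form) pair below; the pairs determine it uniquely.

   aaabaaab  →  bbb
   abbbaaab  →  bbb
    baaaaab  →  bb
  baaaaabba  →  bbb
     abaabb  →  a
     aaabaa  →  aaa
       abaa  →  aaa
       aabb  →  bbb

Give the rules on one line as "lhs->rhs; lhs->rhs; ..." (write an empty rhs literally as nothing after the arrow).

  | aaabaaab => abbaaab => abaaab => aaaab => aabb => bbb
  | abbbaaab => abbaaab => abaaab => aaaab => aabb => bbb
  | baaaaab => baaaab => baaab => baab => bab => bb
  | baaaaabba => baaaabba => baaabba => baabba => babba => bbba => bbb

aab->bb; ab->a; ba->b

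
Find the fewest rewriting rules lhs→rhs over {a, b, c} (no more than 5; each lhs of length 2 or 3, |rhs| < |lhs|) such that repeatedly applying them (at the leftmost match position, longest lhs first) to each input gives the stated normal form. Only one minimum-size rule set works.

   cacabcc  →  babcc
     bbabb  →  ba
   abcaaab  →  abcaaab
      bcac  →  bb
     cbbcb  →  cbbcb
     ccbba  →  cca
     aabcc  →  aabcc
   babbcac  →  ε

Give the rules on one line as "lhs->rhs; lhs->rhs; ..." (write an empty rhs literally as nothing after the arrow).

  | cacabcc => babcc
  | bbabb => abb => ba
  | abcaaab
  | bcac => bb

abb->ba; ac->; bba->a; cac->b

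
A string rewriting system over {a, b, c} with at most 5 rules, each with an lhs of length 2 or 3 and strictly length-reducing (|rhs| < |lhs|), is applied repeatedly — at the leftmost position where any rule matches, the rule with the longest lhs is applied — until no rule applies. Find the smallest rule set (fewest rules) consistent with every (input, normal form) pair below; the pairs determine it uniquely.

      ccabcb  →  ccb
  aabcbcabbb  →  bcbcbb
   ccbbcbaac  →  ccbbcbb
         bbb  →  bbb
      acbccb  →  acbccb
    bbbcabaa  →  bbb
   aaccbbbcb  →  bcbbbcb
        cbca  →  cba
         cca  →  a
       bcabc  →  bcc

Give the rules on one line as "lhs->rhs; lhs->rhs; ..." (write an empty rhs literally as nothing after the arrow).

aa->; aac->b; ab->c; ca->a

  | ccabcb => cabcb => abcb => ccb
  | aabcbcabbb => bcbcabbb => bcbabbb => bcbcbb
  | ccbbcbaac => ccbbcbb
  | bbb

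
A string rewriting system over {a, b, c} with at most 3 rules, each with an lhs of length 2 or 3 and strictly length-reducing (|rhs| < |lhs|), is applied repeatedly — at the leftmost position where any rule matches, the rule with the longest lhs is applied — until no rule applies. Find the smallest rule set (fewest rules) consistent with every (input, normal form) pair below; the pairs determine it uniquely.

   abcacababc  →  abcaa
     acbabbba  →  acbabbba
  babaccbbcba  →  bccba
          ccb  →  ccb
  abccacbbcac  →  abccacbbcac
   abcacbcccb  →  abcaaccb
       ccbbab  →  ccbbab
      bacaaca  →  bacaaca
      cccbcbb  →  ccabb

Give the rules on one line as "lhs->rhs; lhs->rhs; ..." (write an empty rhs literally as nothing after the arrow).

  | abcacababc => abcacbc => abcaa
  | acbabbba
  | babaccbbcba => bccbbcba => bccba
  | ccb

aba->; bcb->; cbc->a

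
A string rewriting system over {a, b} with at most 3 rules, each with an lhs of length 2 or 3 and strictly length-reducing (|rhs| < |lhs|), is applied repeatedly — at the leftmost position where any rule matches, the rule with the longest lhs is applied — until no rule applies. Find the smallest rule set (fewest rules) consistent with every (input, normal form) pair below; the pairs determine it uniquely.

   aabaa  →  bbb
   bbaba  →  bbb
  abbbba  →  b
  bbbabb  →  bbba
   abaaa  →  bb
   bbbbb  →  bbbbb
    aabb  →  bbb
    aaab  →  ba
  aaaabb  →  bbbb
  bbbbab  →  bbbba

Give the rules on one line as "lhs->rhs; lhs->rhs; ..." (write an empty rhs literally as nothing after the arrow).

aa->b; ab->a

  | aabaa => bbaa => bbb
  | bbaba => bbaa => bbb
  | abbbba => abbba => abba => aba => aa => b
  | bbbabb => bbbab => bbba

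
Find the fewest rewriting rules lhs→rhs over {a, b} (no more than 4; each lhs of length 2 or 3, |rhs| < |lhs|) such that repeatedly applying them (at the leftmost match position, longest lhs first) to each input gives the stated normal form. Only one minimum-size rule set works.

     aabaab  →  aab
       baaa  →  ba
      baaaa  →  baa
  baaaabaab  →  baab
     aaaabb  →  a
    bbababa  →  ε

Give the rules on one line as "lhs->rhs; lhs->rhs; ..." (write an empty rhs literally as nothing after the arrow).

  | aabaab => aab
  | baaa => ba
  | baaaa => baa
  | baaaabaab => baabaab => baab

aaa->a; aba->; bb->a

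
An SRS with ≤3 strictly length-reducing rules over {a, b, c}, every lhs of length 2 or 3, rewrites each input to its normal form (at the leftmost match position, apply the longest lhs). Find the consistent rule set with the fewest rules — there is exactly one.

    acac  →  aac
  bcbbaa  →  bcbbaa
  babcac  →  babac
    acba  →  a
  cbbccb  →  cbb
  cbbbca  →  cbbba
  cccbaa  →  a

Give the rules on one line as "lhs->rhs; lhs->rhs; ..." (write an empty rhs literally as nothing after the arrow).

  | acac => aac
  | bcbbaa
  | babcac => babac
  | acba => a

bcc->; ca->a; cba->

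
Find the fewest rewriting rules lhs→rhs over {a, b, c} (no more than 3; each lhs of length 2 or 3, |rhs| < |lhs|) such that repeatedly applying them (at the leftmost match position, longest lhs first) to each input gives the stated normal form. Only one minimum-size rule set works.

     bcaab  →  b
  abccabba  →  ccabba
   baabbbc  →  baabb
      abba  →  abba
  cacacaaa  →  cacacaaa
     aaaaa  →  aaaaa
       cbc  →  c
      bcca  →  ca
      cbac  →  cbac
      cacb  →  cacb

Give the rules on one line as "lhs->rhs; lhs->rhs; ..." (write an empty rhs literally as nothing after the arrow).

  | bcaab => bcab => bcb => b
  | abccabba => ccabba
  | baabbbc => baabb
  | abba

abc->c; bc->; bca->bc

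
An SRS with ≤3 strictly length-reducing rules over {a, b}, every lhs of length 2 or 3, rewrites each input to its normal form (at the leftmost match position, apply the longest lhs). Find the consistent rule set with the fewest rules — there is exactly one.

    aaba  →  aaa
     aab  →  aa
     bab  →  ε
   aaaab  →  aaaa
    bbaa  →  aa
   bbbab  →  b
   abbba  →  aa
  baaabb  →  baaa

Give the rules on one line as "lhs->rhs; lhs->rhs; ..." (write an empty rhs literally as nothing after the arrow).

ab->a; bab->; bba->ab

  | aaba => aaa
  | aab => aa
  | bab => ε
  | aaaab => aaaa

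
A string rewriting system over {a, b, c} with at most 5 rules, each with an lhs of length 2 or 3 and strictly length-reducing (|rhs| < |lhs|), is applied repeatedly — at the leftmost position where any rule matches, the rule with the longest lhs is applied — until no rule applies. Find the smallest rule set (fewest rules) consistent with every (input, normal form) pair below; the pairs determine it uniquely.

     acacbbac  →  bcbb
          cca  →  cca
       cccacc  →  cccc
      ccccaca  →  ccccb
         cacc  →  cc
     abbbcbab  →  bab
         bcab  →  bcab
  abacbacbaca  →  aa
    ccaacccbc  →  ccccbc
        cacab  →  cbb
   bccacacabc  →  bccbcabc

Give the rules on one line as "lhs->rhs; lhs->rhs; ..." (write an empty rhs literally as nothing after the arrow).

aac->; ac->; aca->b; bbb->a

  | acacbbac => bcbbac => bcbb
  | cca
  | cccacc => cccc
  | ccccaca => ccccb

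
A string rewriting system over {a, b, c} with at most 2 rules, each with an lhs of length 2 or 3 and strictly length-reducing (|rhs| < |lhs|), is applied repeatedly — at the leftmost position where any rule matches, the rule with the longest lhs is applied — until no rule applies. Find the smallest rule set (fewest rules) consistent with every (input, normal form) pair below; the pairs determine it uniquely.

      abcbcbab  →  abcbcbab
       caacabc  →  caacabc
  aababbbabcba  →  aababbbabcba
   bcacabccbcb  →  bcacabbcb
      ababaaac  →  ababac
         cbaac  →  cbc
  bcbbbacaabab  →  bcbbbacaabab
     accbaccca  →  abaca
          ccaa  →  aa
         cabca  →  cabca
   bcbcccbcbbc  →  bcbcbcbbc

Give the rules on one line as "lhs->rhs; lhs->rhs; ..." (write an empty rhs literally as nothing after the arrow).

  | abcbcbab
  | caacabc
  | aababbbabcba
  | bcacabccbcb => bcacabbcb

baa->b; cc->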